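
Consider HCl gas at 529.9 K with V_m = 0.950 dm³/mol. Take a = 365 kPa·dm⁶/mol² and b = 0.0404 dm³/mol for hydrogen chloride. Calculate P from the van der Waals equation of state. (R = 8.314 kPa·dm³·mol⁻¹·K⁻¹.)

P = RT/(V_m − b) − a/V_m²
RT/(V_m − b) = (8.314)(529.9)/(0.950 − 0.0404) = 4405.6/0.90960 = 4843.4 kPa
a/V_m² = 365/(0.950)² = 404.43 kPa
P = 4843.4 − 404.43 = 4439 kPa

P ≈ 4439 kPa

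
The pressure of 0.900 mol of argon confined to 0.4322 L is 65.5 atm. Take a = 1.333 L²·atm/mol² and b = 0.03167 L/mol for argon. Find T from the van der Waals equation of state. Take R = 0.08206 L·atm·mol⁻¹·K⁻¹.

T = (P + a n²/V²)(V − nb)/(nR)
P + a n²/V² = 65.5 + (1.333)(0.900)²/(0.4322)² = 71.280 atm
V − nb = 0.4322 − (0.900)(0.03167) = 0.40370 L
T = (71.280)(0.40370)/((0.900)(0.08206)) = 389.6 K

T ≈ 389.6 K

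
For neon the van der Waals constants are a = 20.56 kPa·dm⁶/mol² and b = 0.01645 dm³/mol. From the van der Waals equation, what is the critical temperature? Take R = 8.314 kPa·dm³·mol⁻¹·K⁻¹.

For a van der Waals gas, T_c = 8a/(27Rb).
T_c = 8×20.56/(27×8.314×0.01645) = 164.48/3.6927 = 44.54 K

T_c ≈ 44.54 K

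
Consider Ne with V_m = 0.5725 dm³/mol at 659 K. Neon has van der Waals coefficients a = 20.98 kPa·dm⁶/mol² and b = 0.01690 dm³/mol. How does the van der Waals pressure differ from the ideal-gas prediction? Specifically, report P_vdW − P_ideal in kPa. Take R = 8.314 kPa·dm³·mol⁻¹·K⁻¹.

Ideal: P_ideal = RT/V_m = (8.314)(659)/0.5725 = 9570.18 kPa
vdW: P = RT/(V_m − b) − a/V_m² = 5478.93/0.555600 − 20.98/0.327756 = 9861.29 − 64.0110 = 9797.28 kPa
ΔP = 9797.28 − 9570.18 = 227.1 kPa

ΔP ≈ 227.1 kPa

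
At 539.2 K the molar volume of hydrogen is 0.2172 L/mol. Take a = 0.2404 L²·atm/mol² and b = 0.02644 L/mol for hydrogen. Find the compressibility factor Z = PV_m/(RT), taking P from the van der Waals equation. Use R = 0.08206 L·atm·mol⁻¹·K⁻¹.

P = RT/(V_m − b) − a/V_m² = (0.08206)(539.2)/(0.2172 − 0.02644) − 0.2404/(0.2172)²
  = 44.247/0.19076 − 5.0958 = 231.95 − 5.0958 = 226.85 atm
Z = PV_m/(RT) = (226.85)(0.2172)/((0.08206)(539.2)) = 49.272/44.247 = 1.114

Z ≈ 1.114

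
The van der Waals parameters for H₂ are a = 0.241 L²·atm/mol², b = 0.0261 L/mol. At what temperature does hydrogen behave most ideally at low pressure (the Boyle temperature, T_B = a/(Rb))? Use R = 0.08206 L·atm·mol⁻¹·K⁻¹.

For a van der Waals gas the second virial coefficient B₂ = b − a/(RT) vanishes at T_B = a/(Rb).
T_B = 0.241/(0.08206×0.0261) = 0.241/0.0021418 = 112.5 K

T_B ≈ 112.5 K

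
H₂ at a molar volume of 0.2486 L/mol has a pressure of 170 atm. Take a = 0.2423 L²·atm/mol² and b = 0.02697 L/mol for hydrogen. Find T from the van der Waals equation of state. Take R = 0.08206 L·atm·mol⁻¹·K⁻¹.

T = (P + a/V_m²)(V_m − b)/R
P + a/V_m² = 170 + 0.2423/(0.2486)² = 173.92 atm
V_m − b = 0.2486 − 0.02697 = 0.22163 L/mol
T = (173.92)(0.22163)/0.08206 = 469.7 K

T ≈ 469.7 K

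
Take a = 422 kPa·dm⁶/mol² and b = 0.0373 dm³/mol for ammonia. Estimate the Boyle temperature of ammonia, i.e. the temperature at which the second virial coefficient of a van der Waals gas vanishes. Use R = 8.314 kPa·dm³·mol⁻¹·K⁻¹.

For a van der Waals gas the second virial coefficient B₂ = b − a/(RT) vanishes at T_B = a/(Rb).
T_B = 422/(8.314×0.0373) = 422/0.31011 = 1361 K

T_B ≈ 1361 K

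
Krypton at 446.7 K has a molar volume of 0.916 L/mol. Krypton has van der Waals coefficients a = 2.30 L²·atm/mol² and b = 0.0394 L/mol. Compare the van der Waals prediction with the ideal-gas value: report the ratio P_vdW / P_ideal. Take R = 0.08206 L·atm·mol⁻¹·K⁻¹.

P_vdW / P_ideal ≈ 0.9764

Ideal: P_ideal = RT/V_m = (0.08206)(446.7)/0.916 = 40.0177 atm
vdW: P = RT/(V_m − b) − a/V_m² = 36.6562/0.876600 − 2.30/0.839056 = 41.8163 − 2.74118 = 39.0751 atm
Ratio = 39.0751/40.0177 = 0.9764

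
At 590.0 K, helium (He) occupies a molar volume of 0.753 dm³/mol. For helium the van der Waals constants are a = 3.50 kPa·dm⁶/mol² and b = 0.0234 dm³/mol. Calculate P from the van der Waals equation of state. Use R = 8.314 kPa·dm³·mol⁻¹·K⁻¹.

P ≈ 6717 kPa

P = RT/(V_m − b) − a/V_m²
RT/(V_m − b) = (8.314)(590.0)/(0.753 − 0.0234) = 4905.3/0.72960 = 6723.3 kPa
a/V_m² = 3.50/(0.753)² = 6.1727 kPa
P = 6723.3 − 6.1727 = 6717 kPa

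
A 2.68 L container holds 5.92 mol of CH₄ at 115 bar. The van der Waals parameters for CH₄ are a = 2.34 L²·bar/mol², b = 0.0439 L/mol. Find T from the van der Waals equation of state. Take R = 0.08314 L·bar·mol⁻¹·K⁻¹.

T = (P + a n²/V²)(V − nb)/(nR)
P + a n²/V² = 115 + (2.34)(5.92)²/(2.68)² = 126.42 bar
V − nb = 2.68 − (5.92)(0.0439) = 2.4201 L
T = (126.42)(2.4201)/((5.92)(0.08314)) = 621.6 K

T ≈ 621.6 K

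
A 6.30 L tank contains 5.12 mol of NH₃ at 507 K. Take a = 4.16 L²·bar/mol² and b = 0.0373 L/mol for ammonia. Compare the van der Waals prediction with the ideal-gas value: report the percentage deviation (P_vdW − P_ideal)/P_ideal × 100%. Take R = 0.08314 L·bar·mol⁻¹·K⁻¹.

Ideal: P_ideal = nRT/V = (5.12)(0.08314)(507)/6.30 = 34.2568 bar
vdW: P = nRT/(V − nb) − a n²/V² = 215.818/6.10902 − 109.052/39.6900 = 35.3278 − 2.74759 = 32.5802 bar
% deviation = (32.5802 − 34.2568)/34.2568 × 100% = -4.89%

-4.89 %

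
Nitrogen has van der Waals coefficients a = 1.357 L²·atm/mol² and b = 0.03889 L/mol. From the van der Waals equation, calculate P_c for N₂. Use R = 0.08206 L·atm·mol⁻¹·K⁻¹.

P_c ≈ 33.23 atm

For a van der Waals gas, P_c = a/(27b²).
P_c = 1.357/(27×(0.03889)²) = 1.357/0.040836 = 33.23 atm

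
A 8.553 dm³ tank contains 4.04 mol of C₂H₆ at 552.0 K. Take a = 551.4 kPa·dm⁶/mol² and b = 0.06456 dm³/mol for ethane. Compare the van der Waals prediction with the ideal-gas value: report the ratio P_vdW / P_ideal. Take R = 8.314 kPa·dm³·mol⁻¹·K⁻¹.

P_vdW / P_ideal ≈ 0.9747

Ideal: P_ideal = nRT/V = (4.04)(8.314)(552.0)/8.553 = 2167.76 kPa
vdW: P = nRT/(V − nb) − a n²/V² = 18540.9/8.29218 − 8999.73/73.1538 = 2235.95 − 123.025 = 2112.93 kPa
Ratio = 2112.93/2167.76 = 0.9747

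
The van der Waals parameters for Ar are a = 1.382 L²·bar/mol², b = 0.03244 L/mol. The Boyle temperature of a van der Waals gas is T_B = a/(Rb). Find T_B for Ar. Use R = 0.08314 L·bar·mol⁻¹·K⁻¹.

For a van der Waals gas the second virial coefficient B₂ = b − a/(RT) vanishes at T_B = a/(Rb).
T_B = 1.382/(0.08314×0.03244) = 1.382/0.0026971 = 512.4 K

T_B ≈ 512.4 K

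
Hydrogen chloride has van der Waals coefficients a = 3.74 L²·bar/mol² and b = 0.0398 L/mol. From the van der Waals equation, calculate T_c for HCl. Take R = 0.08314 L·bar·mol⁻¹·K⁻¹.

T_c ≈ 334.9 K

For a van der Waals gas, T_c = 8a/(27Rb).
T_c = 8×3.74/(27×0.08314×0.0398) = 29.920/0.089342 = 334.9 K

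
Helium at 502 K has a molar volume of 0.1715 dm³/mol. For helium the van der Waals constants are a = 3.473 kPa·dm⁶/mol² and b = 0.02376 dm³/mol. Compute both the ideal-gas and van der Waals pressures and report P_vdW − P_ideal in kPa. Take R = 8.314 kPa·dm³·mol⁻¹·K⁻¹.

Ideal: P_ideal = RT/V_m = (8.314)(502)/0.1715 = 24336.0 kPa
vdW: P = RT/(V_m − b) − a/V_m² = 4173.63/0.147740 − 3.473/0.0294123 = 28249.8 − 118.080 = 28131.7 kPa
ΔP = 28131.7 − 24336.0 = 3796 kPa

ΔP ≈ 3796 kPa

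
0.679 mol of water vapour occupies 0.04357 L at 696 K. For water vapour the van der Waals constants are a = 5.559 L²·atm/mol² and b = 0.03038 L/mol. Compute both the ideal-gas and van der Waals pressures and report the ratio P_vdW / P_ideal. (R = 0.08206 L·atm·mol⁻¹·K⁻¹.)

Ideal: P_ideal = nRT/V = (0.679)(0.08206)(696)/0.04357 = 890.068 atm
vdW: P = nRT/(V − nb) − a n²/V² = 38.7802/0.0229420 − 2.56293/0.00189834 = 1690.36 − 1350.09 = 340.27 atm
Ratio = 340.27/890.068 = 0.3823

P_vdW / P_ideal ≈ 0.3823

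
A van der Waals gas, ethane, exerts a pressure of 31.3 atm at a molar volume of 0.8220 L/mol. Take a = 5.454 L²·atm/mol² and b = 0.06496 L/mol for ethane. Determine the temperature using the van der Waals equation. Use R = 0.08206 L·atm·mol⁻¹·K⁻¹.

T ≈ 363.2 K

T = (P + a/V_m²)(V_m − b)/R
P + a/V_m² = 31.3 + 5.454/(0.8220)² = 39.372 atm
V_m − b = 0.8220 − 0.06496 = 0.75704 L/mol
T = (39.372)(0.75704)/0.08206 = 363.2 K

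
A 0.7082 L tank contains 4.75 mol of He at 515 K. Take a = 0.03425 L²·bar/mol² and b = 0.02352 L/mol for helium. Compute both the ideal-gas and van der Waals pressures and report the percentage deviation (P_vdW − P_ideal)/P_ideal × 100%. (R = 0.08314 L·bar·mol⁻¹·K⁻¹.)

Ideal: P_ideal = nRT/V = (4.75)(0.08314)(515)/0.7082 = 287.180 bar
vdW: P = nRT/(V − nb) − a n²/V² = 203.381/0.596480 − 0.772766/0.501547 = 340.969 − 1.54076 = 339.428 bar
% deviation = (339.428 − 287.180)/287.180 × 100% = 18.19%

18.19 %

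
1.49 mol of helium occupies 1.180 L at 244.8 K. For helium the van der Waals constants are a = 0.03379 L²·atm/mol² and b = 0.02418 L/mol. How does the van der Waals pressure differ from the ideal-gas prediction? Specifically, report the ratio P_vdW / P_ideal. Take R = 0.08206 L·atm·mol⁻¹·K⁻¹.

P_vdW / P_ideal ≈ 1.029

Ideal: P_ideal = nRT/V = (1.49)(0.08206)(244.8)/1.180 = 25.3657 atm
vdW: P = nRT/(V − nb) − a n²/V² = 29.9315/1.14397 − 0.0750172/1.39240 = 26.1646 − 0.0538762 = 26.1107 atm
Ratio = 26.1107/25.3657 = 1.029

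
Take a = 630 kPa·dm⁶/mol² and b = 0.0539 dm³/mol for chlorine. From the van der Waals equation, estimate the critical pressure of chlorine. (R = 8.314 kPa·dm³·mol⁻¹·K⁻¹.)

For a van der Waals gas, P_c = a/(27b²).
P_c = 630/(27×(0.0539)²) = 630/0.078441 = 8032 kPa

P_c ≈ 8032 kPa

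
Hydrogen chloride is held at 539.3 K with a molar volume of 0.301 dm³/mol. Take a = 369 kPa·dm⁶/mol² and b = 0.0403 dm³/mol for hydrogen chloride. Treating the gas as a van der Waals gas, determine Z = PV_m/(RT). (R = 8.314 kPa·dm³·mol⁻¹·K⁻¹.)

Z ≈ 0.8812

P = RT/(V_m − b) − a/V_m² = (8.314)(539.3)/(0.301 − 0.0403) − 369/(0.301)²
  = 4483.7/0.26070 − 4072.8 = 17199 − 4072.8 = 13126 kPa
Z = PV_m/(RT) = (13126)(0.301)/((8.314)(539.3)) = 3950.9/4483.7 = 0.8812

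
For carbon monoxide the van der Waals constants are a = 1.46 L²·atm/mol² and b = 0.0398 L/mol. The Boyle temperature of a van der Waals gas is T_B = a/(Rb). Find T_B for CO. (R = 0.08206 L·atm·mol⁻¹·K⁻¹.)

T_B ≈ 447.0 K

For a van der Waals gas the second virial coefficient B₂ = b − a/(RT) vanishes at T_B = a/(Rb).
T_B = 1.46/(0.08206×0.0398) = 1.46/0.0032660 = 447.0 K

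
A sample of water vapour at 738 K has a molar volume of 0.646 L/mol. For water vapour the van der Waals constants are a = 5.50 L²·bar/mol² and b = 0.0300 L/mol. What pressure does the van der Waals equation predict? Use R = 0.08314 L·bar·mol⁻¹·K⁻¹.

P = RT/(V_m − b) − a/V_m²
RT/(V_m − b) = (0.08314)(738)/(0.646 − 0.0300) = 61.357/0.61600 = 99.606 bar
a/V_m² = 5.50/(0.646)² = 13.179 bar
P = 99.606 − 13.179 = 86.43 bar

P ≈ 86.43 bar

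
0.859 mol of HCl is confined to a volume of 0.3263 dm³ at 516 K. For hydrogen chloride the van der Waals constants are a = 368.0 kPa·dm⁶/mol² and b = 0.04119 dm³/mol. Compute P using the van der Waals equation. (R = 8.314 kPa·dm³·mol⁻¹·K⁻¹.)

P ≈ 10117 kPa

P = nRT/(V − nb) − a n²/V²
nRT/(V − nb) = (0.859)(8.314)(516)/(0.3263 − 0.859×0.04119) = 3685.1/0.29092 = 12667 kPa
a n²/V² = (368.0)(0.859)²/(0.3263)² = 2550.4 kPa
P = 12667 − 2550.4 = 10117 kPa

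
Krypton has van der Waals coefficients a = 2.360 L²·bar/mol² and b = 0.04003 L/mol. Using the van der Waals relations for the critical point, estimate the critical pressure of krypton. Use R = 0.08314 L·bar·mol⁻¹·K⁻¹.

For a van der Waals gas, P_c = a/(27b²).
P_c = 2.360/(27×(0.04003)²) = 2.360/0.043265 = 54.55 bar

P_c ≈ 54.55 bar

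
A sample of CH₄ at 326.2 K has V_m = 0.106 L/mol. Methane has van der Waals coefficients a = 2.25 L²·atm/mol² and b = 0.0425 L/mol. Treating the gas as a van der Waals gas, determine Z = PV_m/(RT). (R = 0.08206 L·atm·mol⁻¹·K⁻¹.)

P = RT/(V_m − b) − a/V_m² = (0.08206)(326.2)/(0.106 − 0.0425) − 2.25/(0.106)²
  = 26.768/0.063500 − 200.25 = 421.54 − 200.25 = 221.29 atm
Z = PV_m/(RT) = (221.29)(0.106)/((0.08206)(326.2)) = 23.457/26.768 = 0.8763

Z ≈ 0.8763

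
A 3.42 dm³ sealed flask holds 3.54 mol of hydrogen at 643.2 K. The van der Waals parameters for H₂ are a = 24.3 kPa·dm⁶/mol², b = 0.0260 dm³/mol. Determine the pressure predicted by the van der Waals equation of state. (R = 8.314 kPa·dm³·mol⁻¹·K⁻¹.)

P = nRT/(V − nb) − a n²/V²
nRT/(V − nb) = (3.54)(8.314)(643.2)/(3.42 − 3.54×0.0260) = 18930/3.3280 = 5688.1 kPa
a n²/V² = (24.3)(3.54)²/(3.42)² = 26.035 kPa
P = 5688.1 − 26.035 = 5662 kPa

P ≈ 5662 kPa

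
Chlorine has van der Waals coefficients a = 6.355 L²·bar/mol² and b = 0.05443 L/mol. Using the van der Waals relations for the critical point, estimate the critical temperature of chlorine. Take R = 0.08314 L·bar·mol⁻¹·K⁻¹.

T_c ≈ 416.1 K

For a van der Waals gas, T_c = 8a/(27Rb).
T_c = 8×6.355/(27×0.08314×0.05443) = 50.840/0.12218 = 416.1 K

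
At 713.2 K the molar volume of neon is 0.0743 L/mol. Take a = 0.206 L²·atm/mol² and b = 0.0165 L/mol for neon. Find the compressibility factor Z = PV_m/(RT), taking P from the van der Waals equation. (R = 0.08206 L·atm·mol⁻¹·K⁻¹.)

Z ≈ 1.238

P = RT/(V_m − b) − a/V_m² = (0.08206)(713.2)/(0.0743 − 0.0165) − 0.206/(0.0743)²
  = 58.525/0.057800 − 37.316 = 1012.5 − 37.316 = 975.2 atm
Z = PV_m/(RT) = (975.2)(0.0743)/((0.08206)(713.2)) = 72.457/58.525 = 1.238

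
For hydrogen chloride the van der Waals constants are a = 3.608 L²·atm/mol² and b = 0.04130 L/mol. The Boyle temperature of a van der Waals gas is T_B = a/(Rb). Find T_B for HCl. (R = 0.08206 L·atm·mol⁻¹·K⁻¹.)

T_B ≈ 1065 K

For a van der Waals gas the second virial coefficient B₂ = b − a/(RT) vanishes at T_B = a/(Rb).
T_B = 3.608/(0.08206×0.04130) = 3.608/0.0033891 = 1065 K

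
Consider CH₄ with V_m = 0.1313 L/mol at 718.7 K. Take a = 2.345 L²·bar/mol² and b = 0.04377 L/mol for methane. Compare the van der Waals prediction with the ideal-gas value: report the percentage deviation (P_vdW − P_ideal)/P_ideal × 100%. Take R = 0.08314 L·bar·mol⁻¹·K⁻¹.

Ideal: P_ideal = RT/V_m = (0.08314)(718.7)/0.1313 = 455.085 bar
vdW: P = RT/(V_m − b) − a/V_m² = 59.7527/0.0875300 − 2.345/0.0172397 = 682.654 − 136.023 = 546.631 bar
% deviation = (546.631 − 455.085)/455.085 × 100% = 20.12%

20.12 %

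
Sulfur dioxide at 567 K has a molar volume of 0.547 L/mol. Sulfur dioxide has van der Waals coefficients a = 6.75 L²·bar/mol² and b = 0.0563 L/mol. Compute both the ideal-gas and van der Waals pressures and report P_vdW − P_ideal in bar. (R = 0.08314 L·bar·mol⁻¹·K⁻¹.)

Ideal: P_ideal = RT/V_m = (0.08314)(567)/0.547 = 86.1799 bar
vdW: P = RT/(V_m − b) − a/V_m² = 47.1404/0.490700 − 6.75/0.299209 = 96.0677 − 22.5595 = 73.5082 bar
ΔP = 73.5082 − 86.1799 = -12.67 bar

ΔP ≈ -12.67 bar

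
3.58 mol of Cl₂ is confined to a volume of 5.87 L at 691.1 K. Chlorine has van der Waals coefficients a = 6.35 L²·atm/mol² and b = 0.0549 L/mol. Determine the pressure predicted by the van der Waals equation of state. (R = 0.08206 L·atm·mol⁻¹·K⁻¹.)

P = nRT/(V − nb) − a n²/V²
nRT/(V − nb) = (3.58)(0.08206)(691.1)/(5.87 − 3.58×0.0549) = 203.03/5.6735 = 35.786 atm
a n²/V² = (6.35)(3.58)²/(5.87)² = 2.3619 atm
P = 35.786 − 2.3619 = 33.42 atm

P ≈ 33.42 atm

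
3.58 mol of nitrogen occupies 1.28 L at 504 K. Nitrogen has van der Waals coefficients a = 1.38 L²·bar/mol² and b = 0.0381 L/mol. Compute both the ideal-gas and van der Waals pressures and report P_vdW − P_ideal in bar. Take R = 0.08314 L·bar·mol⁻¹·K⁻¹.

Ideal: P_ideal = nRT/V = (3.58)(0.08314)(504)/1.28 = 117.196 bar
vdW: P = nRT/(V − nb) − a n²/V² = 150.011/1.14360 − 17.6866/1.63840 = 131.174 − 10.7950 = 120.379 bar
ΔP = 120.379 − 117.196 = 3.18 bar

ΔP ≈ 3.18 bar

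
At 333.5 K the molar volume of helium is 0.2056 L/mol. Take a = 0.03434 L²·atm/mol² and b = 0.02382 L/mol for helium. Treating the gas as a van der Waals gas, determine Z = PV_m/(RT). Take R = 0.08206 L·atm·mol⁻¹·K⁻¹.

P = RT/(V_m − b) − a/V_m² = (0.08206)(333.5)/(0.2056 − 0.02382) − 0.03434/(0.2056)²
  = 27.367/0.18178 − 0.81237 = 150.55 − 0.81237 = 149.74 atm
Z = PV_m/(RT) = (149.74)(0.2056)/((0.08206)(333.5)) = 30.787/27.367 = 1.125

Z ≈ 1.125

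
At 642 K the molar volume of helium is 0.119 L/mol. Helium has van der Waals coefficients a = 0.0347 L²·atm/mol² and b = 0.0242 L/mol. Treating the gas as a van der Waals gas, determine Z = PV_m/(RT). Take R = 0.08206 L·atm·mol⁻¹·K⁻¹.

P = RT/(V_m − b) − a/V_m² = (0.08206)(642)/(0.119 − 0.0242) − 0.0347/(0.119)²
  = 52.683/0.094800 − 2.4504 = 555.73 − 2.4504 = 553.28 atm
Z = PV_m/(RT) = (553.28)(0.119)/((0.08206)(642)) = 65.840/52.683 = 1.250

Z ≈ 1.250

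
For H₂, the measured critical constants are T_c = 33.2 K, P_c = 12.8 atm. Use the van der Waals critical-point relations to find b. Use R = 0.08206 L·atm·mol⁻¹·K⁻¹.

From T_c = 8a/(27Rb) and P_c = a/(27b²): b = R T_c/(8 P_c).
b = (0.08206)(33.2)/(8×12.8) = 2.7244/102.40 = 0.02661 L/mol

b ≈ 0.02661 L/mol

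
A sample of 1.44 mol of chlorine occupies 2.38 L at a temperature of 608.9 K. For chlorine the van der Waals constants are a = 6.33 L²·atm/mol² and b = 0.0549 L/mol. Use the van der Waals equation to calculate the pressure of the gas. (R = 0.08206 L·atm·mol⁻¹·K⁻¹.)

P ≈ 28.95 atm

P = nRT/(V − nb) − a n²/V²
nRT/(V − nb) = (1.44)(0.08206)(608.9)/(2.38 − 1.44×0.0549) = 71.952/2.3009 = 31.271 atm
a n²/V² = (6.33)(1.44)²/(2.38)² = 2.3173 atm
P = 31.271 − 2.3173 = 28.95 atm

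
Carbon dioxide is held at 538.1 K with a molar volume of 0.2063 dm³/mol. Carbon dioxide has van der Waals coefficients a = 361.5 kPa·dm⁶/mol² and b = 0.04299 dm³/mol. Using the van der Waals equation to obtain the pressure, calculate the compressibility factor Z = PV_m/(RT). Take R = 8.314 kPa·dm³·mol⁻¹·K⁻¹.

P = RT/(V_m − b) − a/V_m² = (8.314)(538.1)/(0.2063 − 0.04299) − 361.5/(0.2063)²
  = 4473.8/0.16331 − 8494.0 = 27395 − 8494.0 = 18901 kPa
Z = PV_m/(RT) = (18901)(0.2063)/((8.314)(538.1)) = 3899.3/4473.8 = 0.8716

Z ≈ 0.8716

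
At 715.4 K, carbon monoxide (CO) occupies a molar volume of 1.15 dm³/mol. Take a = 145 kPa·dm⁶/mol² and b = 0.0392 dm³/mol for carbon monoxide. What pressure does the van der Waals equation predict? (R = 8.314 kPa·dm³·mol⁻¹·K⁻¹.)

P = RT/(V_m − b) − a/V_m²
RT/(V_m − b) = (8.314)(715.4)/(1.15 − 0.0392) = 5947.8/1.1108 = 5354.5 kPa
a/V_m² = 145/(1.15)² = 109.64 kPa
P = 5354.5 − 109.64 = 5245 kPa

P ≈ 5245 kPa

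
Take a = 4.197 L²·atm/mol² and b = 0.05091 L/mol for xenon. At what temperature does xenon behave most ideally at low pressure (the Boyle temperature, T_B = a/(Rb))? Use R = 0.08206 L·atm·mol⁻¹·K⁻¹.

T_B ≈ 1005 K

For a van der Waals gas the second virial coefficient B₂ = b − a/(RT) vanishes at T_B = a/(Rb).
T_B = 4.197/(0.08206×0.05091) = 4.197/0.0041777 = 1005 K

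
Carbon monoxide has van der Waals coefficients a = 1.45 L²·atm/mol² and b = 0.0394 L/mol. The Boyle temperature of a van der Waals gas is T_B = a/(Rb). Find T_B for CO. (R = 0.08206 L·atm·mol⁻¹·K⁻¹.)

T_B ≈ 448.5 K

For a van der Waals gas the second virial coefficient B₂ = b − a/(RT) vanishes at T_B = a/(Rb).
T_B = 1.45/(0.08206×0.0394) = 1.45/0.0032332 = 448.5 K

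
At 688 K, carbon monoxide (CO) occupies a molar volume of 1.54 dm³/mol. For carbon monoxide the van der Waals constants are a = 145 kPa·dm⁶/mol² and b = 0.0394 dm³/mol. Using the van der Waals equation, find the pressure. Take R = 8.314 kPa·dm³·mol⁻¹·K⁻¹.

P ≈ 3751 kPa

P = RT/(V_m − b) − a/V_m²
RT/(V_m − b) = (8.314)(688)/(1.54 − 0.0394) = 5720.0/1.5006 = 3811.8 kPa
a/V_m² = 145/(1.54)² = 61.140 kPa
P = 3811.8 − 61.140 = 3751 kPa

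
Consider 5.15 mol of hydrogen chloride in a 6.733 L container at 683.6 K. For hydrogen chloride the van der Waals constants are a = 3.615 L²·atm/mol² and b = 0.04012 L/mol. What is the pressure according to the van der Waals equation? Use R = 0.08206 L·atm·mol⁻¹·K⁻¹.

P = nRT/(V − nb) − a n²/V²
nRT/(V − nb) = (5.15)(0.08206)(683.6)/(6.733 − 5.15×0.04012) = 288.90/6.5264 = 44.266 atm
a n²/V² = (3.615)(5.15)²/(6.733)² = 2.1150 atm
P = 44.266 − 2.1150 = 42.15 atm

P ≈ 42.15 atm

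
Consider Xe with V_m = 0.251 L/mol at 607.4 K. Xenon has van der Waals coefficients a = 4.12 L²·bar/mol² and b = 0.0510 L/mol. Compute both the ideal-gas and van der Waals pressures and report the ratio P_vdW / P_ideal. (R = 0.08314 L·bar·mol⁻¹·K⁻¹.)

Ideal: P_ideal = RT/V_m = (0.08314)(607.4)/0.251 = 201.192 bar
vdW: P = RT/(V_m − b) − a/V_m² = 50.4992/0.200000 − 4.12/0.0630010 = 252.496 − 65.3958 = 187.100 bar
Ratio = 187.100/201.192 = 0.9300

P_vdW / P_ideal ≈ 0.9300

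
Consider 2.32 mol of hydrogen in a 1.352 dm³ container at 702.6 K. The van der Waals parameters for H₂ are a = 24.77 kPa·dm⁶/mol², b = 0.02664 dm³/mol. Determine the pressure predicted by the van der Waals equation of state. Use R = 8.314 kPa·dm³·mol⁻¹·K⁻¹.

P = nRT/(V − nb) − a n²/V²
nRT/(V − nb) = (2.32)(8.314)(702.6)/(1.352 − 2.32×0.02664) = 13552/1.2902 = 10504 kPa
a n²/V² = (24.77)(2.32)²/(1.352)² = 72.937 kPa
P = 10504 − 72.937 = 10431 kPa

P ≈ 10431 kPa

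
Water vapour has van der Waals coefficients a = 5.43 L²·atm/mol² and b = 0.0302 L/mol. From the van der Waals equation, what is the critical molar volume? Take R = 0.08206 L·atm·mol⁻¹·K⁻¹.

For a van der Waals gas, V_m,c = 3b.
V_m,c = 3×0.0302 = 0.09060 L/mol

V_m,c ≈ 0.09060 L/mol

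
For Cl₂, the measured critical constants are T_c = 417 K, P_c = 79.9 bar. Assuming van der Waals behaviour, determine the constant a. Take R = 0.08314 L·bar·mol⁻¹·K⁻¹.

a ≈ 6.346 L²·bar/mol²

From T_c = 8a/(27Rb) and P_c = a/(27b²): a = 27 R² T_c²/(64 P_c).
a = 27×(0.08314)²×(417)²/(64×79.9) = 32453/5113.6 = 6.346 L²·bar/mol²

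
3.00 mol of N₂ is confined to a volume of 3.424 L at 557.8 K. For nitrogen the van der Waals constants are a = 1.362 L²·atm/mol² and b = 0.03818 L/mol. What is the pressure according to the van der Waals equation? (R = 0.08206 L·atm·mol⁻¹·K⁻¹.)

P = nRT/(V − nb) − a n²/V²
nRT/(V − nb) = (3.00)(0.08206)(557.8)/(3.424 − 3.00×0.03818) = 137.32/3.3095 = 41.493 atm
a n²/V² = (1.362)(3.00)²/(3.424)² = 1.0456 atm
P = 41.493 − 1.0456 = 40.45 atm

P ≈ 40.45 atm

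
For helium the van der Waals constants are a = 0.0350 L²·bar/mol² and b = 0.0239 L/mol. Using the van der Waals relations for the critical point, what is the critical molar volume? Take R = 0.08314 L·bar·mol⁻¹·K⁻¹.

V_m,c ≈ 0.07170 L/mol

For a van der Waals gas, V_m,c = 3b.
V_m,c = 3×0.0239 = 0.07170 L/mol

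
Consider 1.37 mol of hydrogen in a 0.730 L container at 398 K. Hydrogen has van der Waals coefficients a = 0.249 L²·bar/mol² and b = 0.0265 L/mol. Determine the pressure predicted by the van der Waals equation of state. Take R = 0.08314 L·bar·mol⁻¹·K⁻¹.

P = nRT/(V − nb) − a n²/V²
nRT/(V − nb) = (1.37)(0.08314)(398)/(0.730 − 1.37×0.0265) = 45.333/0.69370 = 65.350 bar
a n²/V² = (0.249)(1.37)²/(0.730)² = 0.87699 bar
P = 65.350 − 0.87699 = 64.47 bar

P ≈ 64.47 bar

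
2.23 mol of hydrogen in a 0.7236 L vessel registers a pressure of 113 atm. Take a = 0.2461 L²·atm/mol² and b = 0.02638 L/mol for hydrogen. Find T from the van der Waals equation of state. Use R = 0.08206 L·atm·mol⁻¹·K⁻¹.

T ≈ 419.0 K

T = (P + a n²/V²)(V − nb)/(nR)
P + a n²/V² = 113 + (0.2461)(2.23)²/(0.7236)² = 115.34 atm
V − nb = 0.7236 − (2.23)(0.02638) = 0.66477 L
T = (115.34)(0.66477)/((2.23)(0.08206)) = 419.0 K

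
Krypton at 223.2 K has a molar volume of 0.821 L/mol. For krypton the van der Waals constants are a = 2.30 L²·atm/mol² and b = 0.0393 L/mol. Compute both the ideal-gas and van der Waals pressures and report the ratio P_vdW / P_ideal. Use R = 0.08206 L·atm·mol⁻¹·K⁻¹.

P_vdW / P_ideal ≈ 0.8973

Ideal: P_ideal = RT/V_m = (0.08206)(223.2)/0.821 = 22.3091 atm
vdW: P = RT/(V_m − b) − a/V_m² = 18.3158/0.781700 − 2.30/0.674041 = 23.4307 − 3.41226 = 20.0184 atm
Ratio = 20.0184/22.3091 = 0.8973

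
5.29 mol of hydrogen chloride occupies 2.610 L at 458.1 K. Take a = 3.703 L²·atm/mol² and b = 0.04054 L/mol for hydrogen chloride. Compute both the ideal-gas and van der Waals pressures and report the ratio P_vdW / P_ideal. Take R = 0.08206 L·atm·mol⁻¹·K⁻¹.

Ideal: P_ideal = nRT/V = (5.29)(0.08206)(458.1)/2.610 = 76.1916 atm
vdW: P = nRT/(V − nb) − a n²/V² = 198.860/2.39554 − 103.625/6.81210 = 83.0126 − 15.2119 = 67.8007 atm
Ratio = 67.8007/76.1916 = 0.8899

P_vdW / P_ideal ≈ 0.8899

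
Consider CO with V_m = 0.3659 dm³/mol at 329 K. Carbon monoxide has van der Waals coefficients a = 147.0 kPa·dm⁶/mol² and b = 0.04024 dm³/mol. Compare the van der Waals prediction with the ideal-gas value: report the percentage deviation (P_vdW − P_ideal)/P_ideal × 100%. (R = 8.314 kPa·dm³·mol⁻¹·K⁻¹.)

-2.33 %

Ideal: P_ideal = RT/V_m = (8.314)(329)/0.3659 = 7475.56 kPa
vdW: P = RT/(V_m − b) − a/V_m² = 2735.31/0.325660 − 147.0/0.133883 = 8399.28 − 1097.97 = 7301.31 kPa
% deviation = (7301.31 − 7475.56)/7475.56 × 100% = -2.33%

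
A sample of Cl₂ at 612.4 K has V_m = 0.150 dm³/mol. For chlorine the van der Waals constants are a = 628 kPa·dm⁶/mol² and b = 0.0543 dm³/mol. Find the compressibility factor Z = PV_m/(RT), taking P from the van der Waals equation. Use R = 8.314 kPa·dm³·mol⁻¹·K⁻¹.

Z ≈ 0.7451

P = RT/(V_m − b) − a/V_m² = (8.314)(612.4)/(0.150 − 0.0543) − 628/(0.150)²
  = 5091.5/0.095700 − 27911 = 53203 − 27911 = 25292 kPa
Z = PV_m/(RT) = (25292)(0.150)/((8.314)(612.4)) = 3793.8/5091.5 = 0.7451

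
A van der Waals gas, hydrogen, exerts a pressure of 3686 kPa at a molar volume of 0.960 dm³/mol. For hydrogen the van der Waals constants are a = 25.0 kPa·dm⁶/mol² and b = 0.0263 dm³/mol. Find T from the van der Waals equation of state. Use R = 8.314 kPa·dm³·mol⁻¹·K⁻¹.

T ≈ 417.0 K

T = (P + a/V_m²)(V_m − b)/R
P + a/V_m² = 3686 + 25.0/(0.960)² = 3713.1 kPa
V_m − b = 0.960 − 0.0263 = 0.93370 dm³/mol
T = (3713.1)(0.93370)/8.314 = 417.0 K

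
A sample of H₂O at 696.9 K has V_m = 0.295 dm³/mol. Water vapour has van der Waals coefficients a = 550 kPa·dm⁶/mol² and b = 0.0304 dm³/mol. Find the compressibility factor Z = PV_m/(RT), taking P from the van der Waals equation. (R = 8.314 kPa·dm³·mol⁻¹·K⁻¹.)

Z ≈ 0.7931

P = RT/(V_m − b) − a/V_m² = (8.314)(696.9)/(0.295 − 0.0304) − 550/(0.295)²
  = 5794.0/0.26460 − 6320.0 = 21897 − 6320.0 = 15577 kPa
Z = PV_m/(RT) = (15577)(0.295)/((8.314)(696.9)) = 4595.2/5794.0 = 0.7931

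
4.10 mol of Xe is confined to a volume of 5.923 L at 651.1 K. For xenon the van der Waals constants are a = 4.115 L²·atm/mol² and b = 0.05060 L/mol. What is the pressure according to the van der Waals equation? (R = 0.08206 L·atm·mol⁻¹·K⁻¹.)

P = nRT/(V − nb) − a n²/V²
nRT/(V − nb) = (4.10)(0.08206)(651.1)/(5.923 − 4.10×0.05060) = 219.06/5.7155 = 38.327 atm
a n²/V² = (4.115)(4.10)²/(5.923)² = 1.9718 atm
P = 38.327 − 1.9718 = 36.36 atm

P ≈ 36.36 atm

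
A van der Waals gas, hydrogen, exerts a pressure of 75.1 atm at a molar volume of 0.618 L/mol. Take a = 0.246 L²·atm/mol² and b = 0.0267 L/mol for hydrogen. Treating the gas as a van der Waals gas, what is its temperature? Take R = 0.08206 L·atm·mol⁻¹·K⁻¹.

T ≈ 545.8 K

T = (P + a/V_m²)(V_m − b)/R
P + a/V_m² = 75.1 + 0.246/(0.618)² = 75.744 atm
V_m − b = 0.618 − 0.0267 = 0.59130 L/mol
T = (75.744)(0.59130)/0.08206 = 545.8 K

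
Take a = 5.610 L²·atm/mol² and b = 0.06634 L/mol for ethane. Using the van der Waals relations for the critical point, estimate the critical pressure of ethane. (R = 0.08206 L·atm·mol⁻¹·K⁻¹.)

P_c ≈ 47.21 atm

For a van der Waals gas, P_c = a/(27b²).
P_c = 5.610/(27×(0.06634)²) = 5.610/0.11883 = 47.21 atm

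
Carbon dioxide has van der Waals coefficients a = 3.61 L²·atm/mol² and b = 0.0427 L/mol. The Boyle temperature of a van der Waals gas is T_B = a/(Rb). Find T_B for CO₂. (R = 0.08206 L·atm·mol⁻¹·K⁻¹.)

For a van der Waals gas the second virial coefficient B₂ = b − a/(RT) vanishes at T_B = a/(Rb).
T_B = 3.61/(0.08206×0.0427) = 3.61/0.0035040 = 1030 K

T_B ≈ 1030 K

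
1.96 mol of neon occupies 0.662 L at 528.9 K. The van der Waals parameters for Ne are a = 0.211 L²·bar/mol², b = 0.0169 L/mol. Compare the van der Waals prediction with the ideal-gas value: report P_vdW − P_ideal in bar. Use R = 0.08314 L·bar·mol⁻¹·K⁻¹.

Ideal: P_ideal = nRT/V = (1.96)(0.08314)(528.9)/0.662 = 130.191 bar
vdW: P = nRT/(V − nb) − a n²/V² = 86.1866/0.628876 − 0.810578/0.438244 = 137.049 − 1.84960 = 135.199 bar
ΔP = 135.199 − 130.191 = 5.01 bar

ΔP ≈ 5.01 bar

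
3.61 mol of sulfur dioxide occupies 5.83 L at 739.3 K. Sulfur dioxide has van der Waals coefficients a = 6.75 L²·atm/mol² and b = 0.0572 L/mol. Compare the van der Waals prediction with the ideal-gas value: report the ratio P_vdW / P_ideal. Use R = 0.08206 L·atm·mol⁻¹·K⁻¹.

Ideal: P_ideal = nRT/V = (3.61)(0.08206)(739.3)/5.83 = 37.5656 atm
vdW: P = nRT/(V − nb) − a n²/V² = 219.008/5.62351 − 87.9667/33.9889 = 38.9451 − 2.58810 = 36.3570 atm
Ratio = 36.3570/37.5656 = 0.9678

P_vdW / P_ideal ≈ 0.9678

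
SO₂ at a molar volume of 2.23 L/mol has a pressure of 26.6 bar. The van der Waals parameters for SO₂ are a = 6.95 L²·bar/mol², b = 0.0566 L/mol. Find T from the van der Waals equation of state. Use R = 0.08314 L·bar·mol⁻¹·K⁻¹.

T ≈ 731.9 K

T = (P + a/V_m²)(V_m − b)/R
P + a/V_m² = 26.6 + 6.95/(2.23)² = 27.998 bar
V_m − b = 2.23 − 0.0566 = 2.1734 L/mol
T = (27.998)(2.1734)/0.08314 = 731.9 K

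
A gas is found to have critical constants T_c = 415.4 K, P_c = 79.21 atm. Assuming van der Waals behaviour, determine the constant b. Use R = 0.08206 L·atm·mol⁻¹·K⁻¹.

From T_c = 8a/(27Rb) and P_c = a/(27b²): b = R T_c/(8 P_c).
b = (0.08206)(415.4)/(8×79.21) = 34.088/633.68 = 0.05379 L/mol

b ≈ 0.05379 L/mol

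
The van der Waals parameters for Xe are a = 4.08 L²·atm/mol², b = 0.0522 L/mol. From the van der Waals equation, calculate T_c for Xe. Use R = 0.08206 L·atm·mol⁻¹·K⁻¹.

For a van der Waals gas, T_c = 8a/(27Rb).
T_c = 8×4.08/(27×0.08206×0.0522) = 32.640/0.11566 = 282.2 K

T_c ≈ 282.2 K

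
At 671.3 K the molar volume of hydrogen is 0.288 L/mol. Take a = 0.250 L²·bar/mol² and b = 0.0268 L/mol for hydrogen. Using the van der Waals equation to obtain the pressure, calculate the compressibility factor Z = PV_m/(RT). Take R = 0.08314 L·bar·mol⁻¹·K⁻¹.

Z ≈ 1.087

P = RT/(V_m − b) − a/V_m² = (0.08314)(671.3)/(0.288 − 0.0268) − 0.250/(0.288)²
  = 55.812/0.26120 − 3.0141 = 213.68 − 3.0141 = 210.67 bar
Z = PV_m/(RT) = (210.67)(0.288)/((0.08314)(671.3)) = 60.673/55.812 = 1.087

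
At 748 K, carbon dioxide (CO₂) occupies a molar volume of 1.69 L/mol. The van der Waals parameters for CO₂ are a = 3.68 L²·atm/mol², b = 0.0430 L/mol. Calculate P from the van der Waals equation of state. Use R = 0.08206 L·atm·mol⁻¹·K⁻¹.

P ≈ 35.98 atm

P = RT/(V_m − b) − a/V_m²
RT/(V_m − b) = (0.08206)(748)/(1.69 − 0.0430) = 61.381/1.6470 = 37.268 atm
a/V_m² = 3.68/(1.69)² = 1.2885 atm
P = 37.268 − 1.2885 = 35.98 atm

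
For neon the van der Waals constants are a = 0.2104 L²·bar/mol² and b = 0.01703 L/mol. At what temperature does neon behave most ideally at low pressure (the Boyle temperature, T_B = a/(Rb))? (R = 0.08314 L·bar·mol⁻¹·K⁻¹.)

T_B ≈ 148.6 K

For a van der Waals gas the second virial coefficient B₂ = b − a/(RT) vanishes at T_B = a/(Rb).
T_B = 0.2104/(0.08314×0.01703) = 0.2104/0.0014159 = 148.6 K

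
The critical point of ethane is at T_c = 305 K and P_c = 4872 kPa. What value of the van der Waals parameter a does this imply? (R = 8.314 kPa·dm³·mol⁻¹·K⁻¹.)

a ≈ 556.8 kPa·dm⁶/mol²

From T_c = 8a/(27Rb) and P_c = a/(27b²): a = 27 R² T_c²/(64 P_c).
a = 27×(8.314)²×(305)²/(64×4872) = 173613496/311808 = 556.8 kPa·dm⁶/mol²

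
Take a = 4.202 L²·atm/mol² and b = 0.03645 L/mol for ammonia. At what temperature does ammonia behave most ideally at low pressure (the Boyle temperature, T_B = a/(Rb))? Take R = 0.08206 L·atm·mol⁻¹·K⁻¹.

T_B ≈ 1405 K

For a van der Waals gas the second virial coefficient B₂ = b − a/(RT) vanishes at T_B = a/(Rb).
T_B = 4.202/(0.08206×0.03645) = 4.202/0.0029911 = 1405 K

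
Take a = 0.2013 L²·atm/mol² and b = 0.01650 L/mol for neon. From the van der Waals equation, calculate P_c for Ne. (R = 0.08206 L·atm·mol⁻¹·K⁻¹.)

P_c ≈ 27.38 atm

For a van der Waals gas, P_c = a/(27b²).
P_c = 0.2013/(27×(0.01650)²) = 0.2013/0.0073508 = 27.38 atm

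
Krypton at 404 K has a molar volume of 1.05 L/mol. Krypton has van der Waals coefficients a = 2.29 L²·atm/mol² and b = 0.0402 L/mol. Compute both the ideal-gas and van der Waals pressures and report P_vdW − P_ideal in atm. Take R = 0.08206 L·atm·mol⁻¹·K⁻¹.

Ideal: P_ideal = RT/V_m = (0.08206)(404)/1.05 = 31.5736 atm
vdW: P = RT/(V_m − b) − a/V_m² = 33.1522/1.00980 − 2.29/1.10250 = 32.8305 − 2.07710 = 30.7534 atm
ΔP = 30.7534 − 31.5736 = -0.820 atm

ΔP ≈ -0.820 atm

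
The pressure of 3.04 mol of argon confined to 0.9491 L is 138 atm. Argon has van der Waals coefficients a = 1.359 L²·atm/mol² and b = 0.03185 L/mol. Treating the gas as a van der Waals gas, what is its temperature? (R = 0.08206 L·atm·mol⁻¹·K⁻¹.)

T = (P + a n²/V²)(V − nb)/(nR)
P + a n²/V² = 138 + (1.359)(3.04)²/(0.9491)² = 151.94 atm
V − nb = 0.9491 − (3.04)(0.03185) = 0.85228 L
T = (151.94)(0.85228)/((3.04)(0.08206)) = 519.1 K

T ≈ 519.1 K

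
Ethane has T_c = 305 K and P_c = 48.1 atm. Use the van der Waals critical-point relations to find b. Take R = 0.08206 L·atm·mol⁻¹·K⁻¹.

From T_c = 8a/(27Rb) and P_c = a/(27b²): b = R T_c/(8 P_c).
b = (0.08206)(305)/(8×48.1) = 25.028/384.80 = 0.06504 L/mol

b ≈ 0.06504 L/mol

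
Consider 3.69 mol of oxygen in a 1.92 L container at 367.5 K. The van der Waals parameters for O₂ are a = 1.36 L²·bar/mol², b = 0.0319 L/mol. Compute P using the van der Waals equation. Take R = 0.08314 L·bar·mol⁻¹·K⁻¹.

P ≈ 57.53 bar

P = nRT/(V − nb) − a n²/V²
nRT/(V − nb) = (3.69)(0.08314)(367.5)/(1.92 − 3.69×0.0319) = 112.74/1.8023 = 62.553 bar
a n²/V² = (1.36)(3.69)²/(1.92)² = 5.0233 bar
P = 62.553 − 5.0233 = 57.53 bar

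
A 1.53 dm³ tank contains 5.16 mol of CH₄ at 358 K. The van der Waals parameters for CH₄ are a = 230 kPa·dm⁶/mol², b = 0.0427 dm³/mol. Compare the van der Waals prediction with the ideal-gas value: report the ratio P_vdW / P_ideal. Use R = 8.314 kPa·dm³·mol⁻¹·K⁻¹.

P_vdW / P_ideal ≈ 0.9076

Ideal: P_ideal = nRT/V = (5.16)(8.314)(358)/1.53 = 10038.1 kPa
vdW: P = nRT/(V − nb) − a n²/V² = 15358.3/1.30967 − 6123.89/2.34090 = 11726.8 − 2616.04 = 9110.8 kPa
Ratio = 9110.8/10038.1 = 0.9076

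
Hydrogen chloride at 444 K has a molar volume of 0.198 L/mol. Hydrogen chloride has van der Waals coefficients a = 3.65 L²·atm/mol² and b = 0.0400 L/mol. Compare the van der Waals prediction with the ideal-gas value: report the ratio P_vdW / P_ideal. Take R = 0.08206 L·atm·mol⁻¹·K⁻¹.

P_vdW / P_ideal ≈ 0.7472

Ideal: P_ideal = RT/V_m = (0.08206)(444)/0.198 = 184.013 atm
vdW: P = RT/(V_m − b) − a/V_m² = 36.4346/0.158000 − 3.65/0.0392040 = 230.599 − 93.1027 = 137.496 atm
Ratio = 137.496/184.013 = 0.7472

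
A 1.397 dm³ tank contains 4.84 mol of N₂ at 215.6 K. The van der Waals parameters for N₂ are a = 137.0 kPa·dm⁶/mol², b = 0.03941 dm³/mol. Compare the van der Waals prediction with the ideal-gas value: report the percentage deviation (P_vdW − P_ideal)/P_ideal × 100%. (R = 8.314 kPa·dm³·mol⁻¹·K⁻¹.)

-10.67 %

Ideal: P_ideal = nRT/V = (4.84)(8.314)(215.6)/1.397 = 6210.23 kPa
vdW: P = nRT/(V − nb) − a n²/V² = 8675.69/1.20626 − 3209.31/1.95161 = 7192.22 − 1644.44 = 5547.78 kPa
% deviation = (5547.78 − 6210.23)/6210.23 × 100% = -10.67%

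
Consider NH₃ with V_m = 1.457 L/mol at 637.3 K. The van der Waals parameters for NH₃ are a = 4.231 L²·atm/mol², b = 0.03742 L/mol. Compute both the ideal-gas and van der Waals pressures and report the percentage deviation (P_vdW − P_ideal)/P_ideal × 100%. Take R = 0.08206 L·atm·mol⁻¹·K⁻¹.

Ideal: P_ideal = RT/V_m = (0.08206)(637.3)/1.457 = 35.8935 atm
vdW: P = RT/(V_m − b) − a/V_m² = 52.2968/1.41958 − 4.231/2.12285 = 36.8396 − 1.99308 = 34.8465 atm
% deviation = (34.8465 − 35.8935)/35.8935 × 100% = -2.92%

-2.92 %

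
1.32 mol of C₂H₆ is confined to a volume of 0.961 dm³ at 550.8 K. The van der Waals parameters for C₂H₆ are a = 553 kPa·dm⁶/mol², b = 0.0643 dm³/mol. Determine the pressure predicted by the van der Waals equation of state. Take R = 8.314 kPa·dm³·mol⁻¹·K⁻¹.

P ≈ 5856 kPa

P = nRT/(V − nb) − a n²/V²
nRT/(V − nb) = (1.32)(8.314)(550.8)/(0.961 − 1.32×0.0643) = 6044.7/0.87612 = 6899.4 kPa
a n²/V² = (553)(1.32)²/(0.961)² = 1043.3 kPa
P = 6899.4 − 1043.3 = 5856 kPa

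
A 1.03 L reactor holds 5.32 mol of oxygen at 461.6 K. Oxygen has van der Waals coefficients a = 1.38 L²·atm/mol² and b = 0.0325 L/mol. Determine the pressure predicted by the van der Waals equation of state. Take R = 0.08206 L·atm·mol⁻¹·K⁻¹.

P = nRT/(V − nb) − a n²/V²
nRT/(V − nb) = (5.32)(0.08206)(461.6)/(1.03 − 5.32×0.0325) = 201.52/0.85710 = 235.12 atm
a n²/V² = (1.38)(5.32)²/(1.03)² = 36.815 atm
P = 235.12 − 36.815 = 198.3 atm

P ≈ 198.3 atm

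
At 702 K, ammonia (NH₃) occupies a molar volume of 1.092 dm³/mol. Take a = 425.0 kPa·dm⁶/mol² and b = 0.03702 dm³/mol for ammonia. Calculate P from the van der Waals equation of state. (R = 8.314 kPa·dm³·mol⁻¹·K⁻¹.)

P ≈ 5176 kPa

P = RT/(V_m − b) − a/V_m²
RT/(V_m − b) = (8.314)(702)/(1.092 − 0.03702) = 5836.4/1.0550 = 5532.1 kPa
a/V_m² = 425.0/(1.092)² = 356.40 kPa
P = 5532.1 − 356.40 = 5176 kPa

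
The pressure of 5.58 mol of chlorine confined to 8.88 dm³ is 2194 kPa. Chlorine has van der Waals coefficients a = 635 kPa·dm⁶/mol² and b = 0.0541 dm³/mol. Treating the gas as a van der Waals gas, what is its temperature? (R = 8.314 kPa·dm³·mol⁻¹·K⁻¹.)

T ≈ 452.0 K

T = (P + a n²/V²)(V − nb)/(nR)
P + a n²/V² = 2194 + (635)(5.58)²/(8.88)² = 2444.7 kPa
V − nb = 8.88 − (5.58)(0.0541) = 8.5781 dm³
T = (2444.7)(8.5781)/((5.58)(8.314)) = 452.0 K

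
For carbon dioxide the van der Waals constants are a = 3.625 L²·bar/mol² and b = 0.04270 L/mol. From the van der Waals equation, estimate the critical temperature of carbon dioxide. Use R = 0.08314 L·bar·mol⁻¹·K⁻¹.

For a van der Waals gas, T_c = 8a/(27Rb).
T_c = 8×3.625/(27×0.08314×0.04270) = 29.000/0.095852 = 302.5 K

T_c ≈ 302.5 K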